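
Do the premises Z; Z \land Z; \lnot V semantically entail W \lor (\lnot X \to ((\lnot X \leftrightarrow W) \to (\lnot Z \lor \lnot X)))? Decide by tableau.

Initial set: {Z; (Z \land Z); \lnot V; \lnot (W \lor (\lnot X \to ((\lnot X \leftrightarrow W) \to (\lnot Z \lor \lnot X))))}.
(Z \land Z): α-rule — add Z, Z.
\lnot (W \lor (\lnot X \to ((\lnot X \leftrightarrow W) \to (\lnot Z \lor \lnot X)))): α-rule — add \lnot W, \lnot (\lnot X \to ((\lnot X \leftrightarrow W) \to (\lnot Z \lor \lnot X))).
\lnot (\lnot X \to ((\lnot X \leftrightarrow W) \to (\lnot Z \lor \lnot X))): α-rule — add \lnot X, \lnot ((\lnot X \leftrightarrow W) \to (\lnot Z \lor \lnot X)).
\lnot ((\lnot X \leftrightarrow W) \to (\lnot Z \lor \lnot X)): α-rule — add (\lnot X \leftrightarrow W), \lnot (\lnot Z \lor \lnot X).
\lnot (\lnot Z \lor \lnot X): α-rule — add \lnot \lnot Z, \lnot \lnot X.
× closes — contains both X and \lnot X.
All 1 branch closes.
Every branch closed, so the premises entail the conclusion.

Yes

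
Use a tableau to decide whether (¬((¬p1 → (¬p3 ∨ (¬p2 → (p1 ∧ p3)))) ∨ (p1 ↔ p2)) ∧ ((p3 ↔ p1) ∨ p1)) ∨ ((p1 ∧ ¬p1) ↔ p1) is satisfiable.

Initial set: {((¬((¬p1 → (¬p3 ∨ (¬p2 → (p1 ∧ p3)))) ∨ (p1 ↔ p2)) ∧ ((p3 ↔ p1) ∨ p1)) ∨ ((p1 ∧ ¬p1) ↔ p1))}.
((¬((¬p1 → (¬p3 ∨ (¬p2 → (p1 ∧ p3)))) ∨ (p1 ↔ p2)) ∧ ((p3 ↔ p1) ∨ p1)) ∨ ((p1 ∧ ¬p1) ↔ p1)): β-rule — branch into (¬((¬p1 → (¬p3 ∨ (¬p2 → (p1 ∧ p3)))) ∨ (p1 ↔ p2)) ∧ ((p3 ↔ p1) ∨ p1))  //  ((p1 ∧ ¬p1) ↔ p1).
  branch 1 (add (¬((¬p1 → (¬p3 ∨ (¬p2 → (p1 ∧ p3)))) ∨ (p1 ↔ p2)) ∧ ((p3 ↔ p1) ∨ p1))):
    (¬((¬p1 → (¬p3 ∨ (¬p2 → (p1 ∧ p3)))) ∨ (p1 ↔ p2)) ∧ ((p3 ↔ p1) ∨ p1)): α-rule — add ¬((¬p1 → (¬p3 ∨ (¬p2 → (p1 ∧ p3)))) ∨ (p1 ↔ p2)), ((p3 ↔ p1) ∨ p1).
    ¬((¬p1 → (¬p3 ∨ (¬p2 → (p1 ∧ p3)))) ∨ (p1 ↔ p2)): α-rule — add ¬(¬p1 → (¬p3 ∨ (¬p2 → (p1 ∧ p3)))), ¬(p1 ↔ p2).
    ¬(¬p1 → (¬p3 ∨ (¬p2 → (p1 ∧ p3)))): α-rule — add ¬p1, ¬(¬p3 ∨ (¬p2 → (p1 ∧ p3))).
    ¬(¬p3 ∨ (¬p2 → (p1 ∧ p3))): α-rule — add ¬¬p3, ¬(¬p2 → (p1 ∧ p3)).
    ¬(¬p2 → (p1 ∧ p3)): α-rule — add ¬p2, ¬(p1 ∧ p3).
    ((p3 ↔ p1) ∨ p1): β-rule — branch into (p3 ↔ p1)  //  p1.
      branch 1.1 (add (p3 ↔ p1)):
        ¬(p1 ↔ p2): β-rule — branch into p1, ¬p2  //  ¬p1, p2.
          branch 1.1.1 (add p1, ¬p2):
            × closes — contains both p1 and ¬p1.
          branch 1.1.2 (add ¬p1, p2):
            × closes — contains both p2 and ¬p2.
      branch 1.2 (add p1):
        × closes — contains both p1 and ¬p1.
  branch 2 (add ((p1 ∧ ¬p1) ↔ p1)):
    ((p1 ∧ ¬p1) ↔ p1): β-rule — branch into (p1 ∧ ¬p1), p1  //  ¬(p1 ∧ ¬p1), ¬p1.
      branch 2.1 (add (p1 ∧ ¬p1), p1):
        (p1 ∧ ¬p1): α-rule — add p1, ¬p1.
        × closes — contains both p1 and ¬p1.
      branch 2.2 (add ¬(p1 ∧ ¬p1), ¬p1):
        ¬(p1 ∧ ¬p1): β-rule — branch into ¬p1  //  ¬¬p1.
          branch 2.2.1 (add ¬p1):
            ○ open, literals {p1=0}.
          branch 2.2.2 (add ¬¬p1):
            × closes — contains both p1 and ¬p1.
5 branches closed, 1 open.
An open branch gives a satisfying assignment: p1=0.

Satisfiable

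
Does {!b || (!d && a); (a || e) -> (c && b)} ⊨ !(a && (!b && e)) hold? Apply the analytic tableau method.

Yes

Initial set: {(!b || (!d && a)); ((a || e) -> (c && b)); !!(a && (!b && e))}.
!!(a && (!b && e)): α-rule — add a, (!b && e).
(!b && e): α-rule — add !b, e.
(!b || (!d && a)): β-rule — branch into !b  //  (!d && a).
  branch 1 (add !b):
    ((a || e) -> (c && b)): β-rule — branch into !(a || e)  //  (c && b).
      branch 1.1 (add !(a || e)):
        !(a || e): α-rule — add !a, !e.
        × closes — contains both a and !a.
      branch 1.2 (add (c && b)):
        (c && b): α-rule — add c, b.
        × closes — contains both b and !b.
  branch 2 (add (!d && a)):
    (!d && a): α-rule — add !d, a.
    ((a || e) -> (c && b)): β-rule — branch into !(a || e)  //  (c && b).
      branch 2.1 (add !(a || e)):
        !(a || e): α-rule — add !a, !e.
        × closes — contains both a and !a.
      branch 2.2 (add (c && b)):
        (c && b): α-rule — add c, b.
        × closes — contains both b and !b.
All 4 branches close.
Every branch closed, so the premises entail the conclusion.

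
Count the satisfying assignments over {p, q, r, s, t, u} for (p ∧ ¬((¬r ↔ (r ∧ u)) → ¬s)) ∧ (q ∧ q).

Initial set: {((p ∧ ¬((¬r ↔ (r ∧ u)) → ¬s)) ∧ (q ∧ q))}.
((p ∧ ¬((¬r ↔ (r ∧ u)) → ¬s)) ∧ (q ∧ q)): α-rule — add (p ∧ ¬((¬r ↔ (r ∧ u)) → ¬s)), (q ∧ q).
(p ∧ ¬((¬r ↔ (r ∧ u)) → ¬s)): α-rule — add p, ¬((¬r ↔ (r ∧ u)) → ¬s).
(q ∧ q): α-rule — add q, q.
¬((¬r ↔ (r ∧ u)) → ¬s): α-rule — add (¬r ↔ (r ∧ u)), ¬¬s.
(¬r ↔ (r ∧ u)): β-rule — branch into ¬r, (r ∧ u)  //  ¬¬r, ¬(r ∧ u).
  branch 1 (add ¬r, (r ∧ u)):
    (r ∧ u): α-rule — add r, u.
    × closes — contains both r and ¬r.
  branch 2 (add ¬¬r, ¬(r ∧ u)):
    ¬(r ∧ u): β-rule — branch into ¬r  //  ¬u.
      branch 2.1 (add ¬r):
        × closes — contains both r and ¬r.
      branch 2.2 (add ¬u):
        ○ open, literals {p=T, q=T, r=T, s=T, u=F}.
2 branches closed, 1 open.
Each open branch fixes some atoms; the unmentioned ones are free. Counting distinct full assignments: branch {p=T, q=T, r=T, s=T, u=F} (t) contributes 2 new. Total: 2.

2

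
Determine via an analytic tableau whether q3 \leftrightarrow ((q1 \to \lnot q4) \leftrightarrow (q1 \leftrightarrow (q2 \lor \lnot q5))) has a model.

Initial set: {(q3 \leftrightarrow ((q1 \to \lnot q4) \leftrightarrow (q1 \leftrightarrow (q2 \lor \lnot q5))))}.
(q3 \leftrightarrow ((q1 \to \lnot q4) \leftrightarrow (q1 \leftrightarrow (q2 \lor \lnot q5)))): β-rule — branch into q3, ((q1 \to \lnot q4) \leftrightarrow (q1 \leftrightarrow (q2 \lor \lnot q5)))  //  \lnot q3, \lnot ((q1 \to \lnot q4) \leftrightarrow (q1 \leftrightarrow (q2 \lor \lnot q5))).
  branch 1 (add q3, ((q1 \to \lnot q4) \leftrightarrow (q1 \leftrightarrow (q2 \lor \lnot q5)))):
    ((q1 \to \lnot q4) \leftrightarrow (q1 \leftrightarrow (q2 \lor \lnot q5))): β-rule — branch into (q1 \to \lnot q4), (q1 \leftrightarrow (q2 \lor \lnot q5))  //  \lnot (q1 \to \lnot q4), \lnot (q1 \leftrightarrow (q2 \lor \lnot q5)).
      branch 1.1 (add (q1 \to \lnot q4), (q1 \leftrightarrow (q2 \lor \lnot q5))):
        (q1 \to \lnot q4): β-rule — branch into \lnot q1  //  \lnot q4.
          branch 1.1.1 (add \lnot q1):
            (q1 \leftrightarrow (q2 \lor \lnot q5)): β-rule — branch into q1, (q2 \lor \lnot q5)  //  \lnot q1, \lnot (q2 \lor \lnot q5).
              branch 1.1.1.1 (add q1, (q2 \lor \lnot q5)):
                × closes — contains both q1 and \lnot q1.
              branch 1.1.1.2 (add \lnot q1, \lnot (q2 \lor \lnot q5)):
                \lnot (q2 \lor \lnot q5): α-rule — add \lnot q2, \lnot \lnot q5.
                ○ open, literals {q1=F, q2=F, q3=T, q5=T}.
          branch 1.1.2 (add \lnot q4):
            (q1 \leftrightarrow (q2 \lor \lnot q5)): β-rule — branch into q1, (q2 \lor \lnot q5)  //  \lnot q1, \lnot (q2 \lor \lnot q5).
              branch 1.1.2.1 (add q1, (q2 \lor \lnot q5)):
                (q2 \lor \lnot q5): β-rule — branch into q2  //  \lnot q5.
                  branch 1.1.2.1.1 (add q2):
                    ○ open, literals {q1=T, q2=T, q3=T, q4=F}.
                  branch 1.1.2.1.2 (add \lnot q5):
                    ○ open, literals {q1=T, q3=T, q4=F, q5=F}.
              branch 1.1.2.2 (add \lnot q1, \lnot (q2 \lor \lnot q5)):
                \lnot (q2 \lor \lnot q5): α-rule — add \lnot q2, \lnot \lnot q5.
                ○ open, literals {q1=F, q2=F, q3=T, q4=F, q5=T}.
      branch 1.2 (add \lnot (q1 \to \lnot q4), \lnot (q1 \leftrightarrow (q2 \lor \lnot q5))):
        \lnot (q1 \to \lnot q4): α-rule — add q1, \lnot \lnot q4.
        \lnot (q1 \leftrightarrow (q2 \lor \lnot q5)): β-rule — branch into q1, \lnot (q2 \lor \lnot q5)  //  \lnot q1, (q2 \lor \lnot q5).
          branch 1.2.1 (add q1, \lnot (q2 \lor \lnot q5)):
            \lnot (q2 \lor \lnot q5): α-rule — add \lnot q2, \lnot \lnot q5.
            ○ open, literals {q1=T, q2=F, q3=T, q4=T, q5=T}.
          branch 1.2.2 (add \lnot q1, (q2 \lor \lnot q5)):
            × closes — contains both q1 and \lnot q1.
  branch 2 (add \lnot q3, \lnot ((q1 \to \lnot q4) \leftrightarrow (q1 \leftrightarrow (q2 \lor \lnot q5)))):
    \lnot ((q1 \to \lnot q4) \leftrightarrow (q1 \leftrightarrow (q2 \lor \lnot q5))): β-rule — branch into (q1 \to \lnot q4), \lnot (q1 \leftrightarrow (q2 \lor \lnot q5))  //  \lnot (q1 \to \lnot q4), (q1 \leftrightarrow (q2 \lor \lnot q5)).
      branch 2.1 (add (q1 \to \lnot q4), \lnot (q1 \leftrightarrow (q2 \lor \lnot q5))):
        (q1 \to \lnot q4): β-rule — branch into \lnot q1  //  \lnot q4.
          branch 2.1.1 (add \lnot q1):
            \lnot (q1 \leftrightarrow (q2 \lor \lnot q5)): β-rule — branch into q1, \lnot (q2 \lor \lnot q5)  //  \lnot q1, (q2 \lor \lnot q5).
              branch 2.1.1.1 (add q1, \lnot (q2 \lor \lnot q5)):
                × closes — contains both q1 and \lnot q1.
              branch 2.1.1.2 (add \lnot q1, (q2 \lor \lnot q5)):
                (q2 \lor \lnot q5): β-rule — branch into q2  //  \lnot q5.
                  branch 2.1.1.2.1 (add q2):
                    ○ open, literals {q1=F, q2=T, q3=F}.
                  branch 2.1.1.2.2 (add \lnot q5):
                    ○ open, literals {q1=F, q3=F, q5=F}.
          branch 2.1.2 (add \lnot q4):
            \lnot (q1 \leftrightarrow (q2 \lor \lnot q5)): β-rule — branch into q1, \lnot (q2 \lor \lnot q5)  //  \lnot q1, (q2 \lor \lnot q5).
              branch 2.1.2.1 (add q1, \lnot (q2 \lor \lnot q5)):
                \lnot (q2 \lor \lnot q5): α-rule — add \lnot q2, \lnot \lnot q5.
                ○ open, literals {q1=T, q2=F, q3=F, q4=F, q5=T}.
              branch 2.1.2.2 (add \lnot q1, (q2 \lor \lnot q5)):
                (q2 \lor \lnot q5): β-rule — branch into q2  //  \lnot q5.
                  branch 2.1.2.2.1 (add q2):
                    ○ open, literals {q1=F, q2=T, q3=F, q4=F}.
                  branch 2.1.2.2.2 (add \lnot q5):
                    ○ open, literals {q1=F, q3=F, q4=F, q5=F}.
      branch 2.2 (add \lnot (q1 \to \lnot q4), (q1 \leftrightarrow (q2 \lor \lnot q5))):
        \lnot (q1 \to \lnot q4): α-rule — add q1, \lnot \lnot q4.
        (q1 \leftrightarrow (q2 \lor \lnot q5)): β-rule — branch into q1, (q2 \lor \lnot q5)  //  \lnot q1, \lnot (q2 \lor \lnot q5).
          branch 2.2.1 (add q1, (q2 \lor \lnot q5)):
            (q2 \lor \lnot q5): β-rule — branch into q2  //  \lnot q5.
              branch 2.2.1.1 (add q2):
                ○ open, literals {q1=T, q2=T, q3=F, q4=T}.
              branch 2.2.1.2 (add \lnot q5):
                ○ open, literals {q1=T, q3=F, q4=T, q5=F}.
          branch 2.2.2 (add \lnot q1, \lnot (q2 \lor \lnot q5)):
            × closes — contains both q1 and \lnot q1.
4 branches closed, 12 open.
An open branch gives a satisfying assignment: q1=F, q2=F, q3=T, q5=T.

Satisfiable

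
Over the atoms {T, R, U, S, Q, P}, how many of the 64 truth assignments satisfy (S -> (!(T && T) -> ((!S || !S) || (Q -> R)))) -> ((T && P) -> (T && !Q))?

56

Initial set: {((S -> (!(T && T) -> ((!S || !S) || (Q -> R)))) -> ((T && P) -> (T && !Q)))}.
((S -> (!(T && T) -> ((!S || !S) || (Q -> R)))) -> ((T && P) -> (T && !Q))): β-rule — branch into !(S -> (!(T && T) -> ((!S || !S) || (Q -> R))))  //  ((T && P) -> (T && !Q)).
  branch 1 (add !(S -> (!(T && T) -> ((!S || !S) || (Q -> R))))):
    !(S -> (!(T && T) -> ((!S || !S) || (Q -> R)))): α-rule — add S, !(!(T && T) -> ((!S || !S) || (Q -> R))).
    !(!(T && T) -> ((!S || !S) || (Q -> R))): α-rule — add !(T && T), !((!S || !S) || (Q -> R)).
    !((!S || !S) || (Q -> R)): α-rule — add !(!S || !S), !(Q -> R).
    !(!S || !S): α-rule — add !!S, !!S.
    !(Q -> R): α-rule — add Q, !R.
    !(T && T): β-rule — branch into !T  //  !T.
      branch 1.1 (add !T):
        ○ open, literals {Q=T, R=F, S=T, T=F}.
      branch 1.2 (add !T):
        ○ open, literals {Q=T, R=F, S=T, T=F}.
  branch 2 (add ((T && P) -> (T && !Q))):
    ((T && P) -> (T && !Q)): β-rule — branch into !(T && P)  //  (T && !Q).
      branch 2.1 (add !(T && P)):
        !(T && P): β-rule — branch into !T  //  !P.
          branch 2.1.1 (add !T):
            ○ open, literals {T=F}.
          branch 2.1.2 (add !P):
            ○ open, literals {P=F}.
      branch 2.2 (add (T && !Q)):
        (T && !Q): α-rule — add T, !Q.
        ○ open, literals {Q=F, T=T}.
0 branches closed, 5 open.
Each open branch fixes some atoms; the unmentioned ones are free. Counting distinct full assignments: branch {Q=T, R=F, S=T, T=F} (U, P) contributes 4 new; branch {Q=T, R=F, S=T, T=F} (U, P) contributes 0 new; branch {T=F} (R, U, S, Q, P) contributes 28 new; branch {P=F} (T, R, U, S, Q) contributes 16 new; branch {Q=F, T=T} (R, U, S, P) contributes 8 new. Total: 56.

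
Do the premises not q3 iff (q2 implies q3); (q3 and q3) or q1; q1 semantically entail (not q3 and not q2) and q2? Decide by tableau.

No

Initial set: {(not q3 iff (q2 implies q3)); ((q3 and q3) or q1); q1; not ((not q3 and not q2) and q2)}.
(not q3 iff (q2 implies q3)): β-rule — branch into not q3, (q2 implies q3)  //  not not q3, not (q2 implies q3).
  branch 1 (add not q3, (q2 implies q3)):
    ((q3 and q3) or q1): β-rule — branch into (q3 and q3)  //  q1.
      branch 1.1 (add (q3 and q3)):
        (q3 and q3): α-rule — add q3, q3.
        × closes — contains both q3 and not q3.
      branch 1.2 (add q1):
        not ((not q3 and not q2) and q2): β-rule — branch into not (not q3 and not q2)  //  not q2.
          branch 1.2.1 (add not (not q3 and not q2)):
            (q2 implies q3): β-rule — branch into not q2  //  q3.
              branch 1.2.1.1 (add not q2):
                not (not q3 and not q2): β-rule — branch into not not q3  //  not not q2.
                  branch 1.2.1.1.1 (add not not q3):
                    × closes — contains both q3 and not q3.
                  branch 1.2.1.1.2 (add not not q2):
                    × closes — contains both q2 and not q2.
              branch 1.2.1.2 (add q3):
                × closes — contains both q3 and not q3.
          branch 1.2.2 (add not q2):
            (q2 implies q3): β-rule — branch into not q2  //  q3.
              branch 1.2.2.1 (add not q2):
                ○ open, literals {q1=true, q2=false, q3=false}.
              branch 1.2.2.2 (add q3):
                × closes — contains both q3 and not q3.
  branch 2 (add not not q3, not (q2 implies q3)):
    not (q2 implies q3): α-rule — add q2, not q3.
    × closes — contains both q3 and not q3.
6 branches closed, 1 open.
An open branch gives a countermodel: q1=true, q2=false, q3=false (unmentioned atoms arbitrary); the premises hold there but the conclusion fails.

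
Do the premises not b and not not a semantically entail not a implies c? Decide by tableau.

Initial set: {(not b and not not a); not (not a implies c)}.
(not b and not not a): α-rule — add not b, not not a.
not (not a implies c): α-rule — add not a, not c.
not not a: drop double negation, giving a.
× closes — contains both a and not a.
All 1 branch closes.
Every branch closed, so the premises entail the conclusion.

Yes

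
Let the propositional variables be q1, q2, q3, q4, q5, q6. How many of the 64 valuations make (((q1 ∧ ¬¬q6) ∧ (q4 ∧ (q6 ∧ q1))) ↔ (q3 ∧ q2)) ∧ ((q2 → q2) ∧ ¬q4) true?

Initial set: {T ((((q1 ∧ ¬¬q6) ∧ (q4 ∧ (q6 ∧ q1))) ↔ (q3 ∧ q2)) ∧ ((q2 → q2) ∧ ¬q4))}.
T ((((q1 ∧ ¬¬q6) ∧ (q4 ∧ (q6 ∧ q1))) ↔ (q3 ∧ q2)) ∧ ((q2 → q2) ∧ ¬q4)): α-rule — add T (((q1 ∧ ¬¬q6) ∧ (q4 ∧ (q6 ∧ q1))) ↔ (q3 ∧ q2)), T ((q2 → q2) ∧ ¬q4).
T ((q2 → q2) ∧ ¬q4): α-rule — add T (q2 → q2), T ¬q4.
T (((q1 ∧ ¬¬q6) ∧ (q4 ∧ (q6 ∧ q1))) ↔ (q3 ∧ q2)): β-rule — branch into T ((q1 ∧ ¬¬q6) ∧ (q4 ∧ (q6 ∧ q1))), T (q3 ∧ q2)  //  F ((q1 ∧ ¬¬q6) ∧ (q4 ∧ (q6 ∧ q1))), F (q3 ∧ q2).
  branch 1 (add T ((q1 ∧ ¬¬q6) ∧ (q4 ∧ (q6 ∧ q1))), T (q3 ∧ q2)):
    T ((q1 ∧ ¬¬q6) ∧ (q4 ∧ (q6 ∧ q1))): α-rule — add T (q1 ∧ ¬¬q6), T (q4 ∧ (q6 ∧ q1)).
    T (q3 ∧ q2): α-rule — add T q3, T q2.
    T (q1 ∧ ¬¬q6): α-rule — add T q1, T ¬¬q6.
    T (q4 ∧ (q6 ∧ q1)): α-rule — add T q4, T (q6 ∧ q1).
    × closes — contains both q4 and ¬q4.
  branch 2 (add F ((q1 ∧ ¬¬q6) ∧ (q4 ∧ (q6 ∧ q1))), F (q3 ∧ q2)):
    T (q2 → q2): β-rule — branch into F q2  //  T q2.
      branch 2.1 (add F q2):
        F ((q1 ∧ ¬¬q6) ∧ (q4 ∧ (q6 ∧ q1))): β-rule — branch into F (q1 ∧ ¬¬q6)  //  F (q4 ∧ (q6 ∧ q1)).
          branch 2.1.1 (add F (q1 ∧ ¬¬q6)):
            F (q3 ∧ q2): β-rule — branch into F q3  //  F q2.
              branch 2.1.1.1 (add F q3):
                F (q1 ∧ ¬¬q6): β-rule — branch into F q1  //  F ¬¬q6.
                  branch 2.1.1.1.1 (add F q1):
                    ○ open, literals {q1=false, q2=false, q3=false, q4=false}.
                  branch 2.1.1.1.2 (add F ¬¬q6):
                    F ¬¬q6: drop double negation, giving F q6.
                    ○ open, literals {q2=false, q3=false, q4=false, q6=false}.
              branch 2.1.1.2 (add F q2):
                F (q1 ∧ ¬¬q6): β-rule — branch into F q1  //  F ¬¬q6.
                  branch 2.1.1.2.1 (add F q1):
                    ○ open, literals {q1=false, q2=false, q4=false}.
                  branch 2.1.1.2.2 (add F ¬¬q6):
                    F ¬¬q6: drop double negation, giving F q6.
                    ○ open, literals {q2=false, q4=false, q6=false}.
          branch 2.1.2 (add F (q4 ∧ (q6 ∧ q1))):
            F (q3 ∧ q2): β-rule — branch into F q3  //  F q2.
              branch 2.1.2.1 (add F q3):
                F (q4 ∧ (q6 ∧ q1)): β-rule — branch into F q4  //  F (q6 ∧ q1).
                  branch 2.1.2.1.1 (add F q4):
                    ○ open, literals {q2=false, q3=false, q4=false}.
                  branch 2.1.2.1.2 (add F (q6 ∧ q1)):
                    F (q6 ∧ q1): β-rule — branch into F q6  //  F q1.
                      branch 2.1.2.1.2.1 (add F q6):
                        ○ open, literals {q2=false, q3=false, q4=false, q6=false}.
                      branch 2.1.2.1.2.2 (add F q1):
                        ○ open, literals {q1=false, q2=false, q3=false, q4=false}.
              branch 2.1.2.2 (add F q2):
                F (q4 ∧ (q6 ∧ q1)): β-rule — branch into F q4  //  F (q6 ∧ q1).
                  branch 2.1.2.2.1 (add F q4):
                    ○ open, literals {q2=false, q4=false}.
                  branch 2.1.2.2.2 (add F (q6 ∧ q1)):
                    F (q6 ∧ q1): β-rule — branch into F q6  //  F q1.
                      branch 2.1.2.2.2.1 (add F q6):
                        ○ open, literals {q2=false, q4=false, q6=false}.
                      branch 2.1.2.2.2.2 (add F q1):
                        ○ open, literals {q1=false, q2=false, q4=false}.
      branch 2.2 (add T q2):
        F ((q1 ∧ ¬¬q6) ∧ (q4 ∧ (q6 ∧ q1))): β-rule — branch into F (q1 ∧ ¬¬q6)  //  F (q4 ∧ (q6 ∧ q1)).
          branch 2.2.1 (add F (q1 ∧ ¬¬q6)):
            F (q3 ∧ q2): β-rule — branch into F q3  //  F q2.
              branch 2.2.1.1 (add F q3):
                F (q1 ∧ ¬¬q6): β-rule — branch into F q1  //  F ¬¬q6.
                  branch 2.2.1.1.1 (add F q1):
                    ○ open, literals {q1=false, q2=true, q3=false, q4=false}.
                  branch 2.2.1.1.2 (add F ¬¬q6):
                    F ¬¬q6: drop double negation, giving F q6.
                    ○ open, literals {q2=true, q3=false, q4=false, q6=false}.
              branch 2.2.1.2 (add F q2):
                × closes — contains both q2 and ¬q2.
          branch 2.2.2 (add F (q4 ∧ (q6 ∧ q1))):
            F (q3 ∧ q2): β-rule — branch into F q3  //  F q2.
              branch 2.2.2.1 (add F q3):
                F (q4 ∧ (q6 ∧ q1)): β-rule — branch into F q4  //  F (q6 ∧ q1).
                  branch 2.2.2.1.1 (add F q4):
                    ○ open, literals {q2=true, q3=false, q4=false}.
                  branch 2.2.2.1.2 (add F (q6 ∧ q1)):
                    F (q6 ∧ q1): β-rule — branch into F q6  //  F q1.
                      branch 2.2.2.1.2.1 (add F q6):
                        ○ open, literals {q2=true, q3=false, q4=false, q6=false}.
                      branch 2.2.2.1.2.2 (add F q1):
                        ○ open, literals {q1=false, q2=true, q3=false, q4=false}.
              branch 2.2.2.2 (add F q2):
                × closes — contains both q2 and ¬q2.
3 branches closed, 15 open.
Each open branch fixes some atoms; the unmentioned ones are free. Counting distinct full assignments: branch {q1=false, q2=false, q3=false, q4=false} (q5, q6) contributes 4 new; branch {q2=false, q3=false, q4=false, q6=false} (q1, q5) contributes 2 new; branch {q1=false, q2=false, q4=false} (q3, q5, q6) contributes 4 new; branch {q2=false, q4=false, q6=false} (q1, q3, q5) contributes 2 new; branch {q2=false, q3=false, q4=false} (q1, q5, q6) contributes 2 new; branch {q2=false, q3=false, q4=false, q6=false} (q1, q5) contributes 0 new; branch {q1=false, q2=false, q3=false, q4=false} (q5, q6) contributes 0 new; branch {q2=false, q4=false} (q1, q3, q5, q6) contributes 2 new; branch {q2=false, q4=false, q6=false} (q1, q3, q5) contributes 0 new; branch {q1=false, q2=false, q4=false} (q3, q5, q6) contributes 0 new; branch {q1=false, q2=true, q3=false, q4=false} (q5, q6) contributes 4 new; branch {q2=true, q3=false, q4=false, q6=false} (q1, q5) contributes 2 new; branch {q2=true, q3=false, q4=false} (q1, q5, q6) contributes 2 new; branch {q2=true, q3=false, q4=false, q6=false} (q1, q5) contributes 0 new; branch {q1=false, q2=true, q3=false, q4=false} (q5, q6) contributes 0 new. Total: 24.

24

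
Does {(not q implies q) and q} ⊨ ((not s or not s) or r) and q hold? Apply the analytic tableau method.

Initial set: {((not q implies q) and q); not (((not s or not s) or r) and q)}.
((not q implies q) and q): α-rule — add (not q implies q), q.
not (((not s or not s) or r) and q): β-rule — branch into not ((not s or not s) or r)  //  not q.
  branch 1 (add not ((not s or not s) or r)):
    not ((not s or not s) or r): α-rule — add not (not s or not s), not r.
    not (not s or not s): α-rule — add not not s, not not s.
    (not q implies q): β-rule — branch into not not q  //  q.
      branch 1.1 (add not not q):
        ○ open, literals {q=T, r=F, s=T}.
      branch 1.2 (add q):
        ○ open, literals {q=T, r=F, s=T}.
  branch 2 (add not q):
    × closes — contains both q and not q.
1 branch closed, 2 open.
An open branch gives a countermodel: q=T, r=F, s=T (unmentioned atoms arbitrary); the premises hold there but the conclusion fails.

No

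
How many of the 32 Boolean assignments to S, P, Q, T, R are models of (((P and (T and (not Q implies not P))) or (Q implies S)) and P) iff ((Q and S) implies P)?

Initial set: {((((P and (T and (not Q implies not P))) or (Q implies S)) and P) iff ((Q and S) implies P))}.
((((P and (T and (not Q implies not P))) or (Q implies S)) and P) iff ((Q and S) implies P)): β-rule — branch into (((P and (T and (not Q implies not P))) or (Q implies S)) and P), ((Q and S) implies P)  //  not (((P and (T and (not Q implies not P))) or (Q implies S)) and P), not ((Q and S) implies P).
  branch 1 (add (((P and (T and (not Q implies not P))) or (Q implies S)) and P), ((Q and S) implies P)):
    (((P and (T and (not Q implies not P))) or (Q implies S)) and P): α-rule — add ((P and (T and (not Q implies not P))) or (Q implies S)), P.
    ((Q and S) implies P): β-rule — branch into not (Q and S)  //  P.
      branch 1.1 (add not (Q and S)):
        ((P and (T and (not Q implies not P))) or (Q implies S)): β-rule — branch into (P and (T and (not Q implies not P)))  //  (Q implies S).
          branch 1.1.1 (add (P and (T and (not Q implies not P)))):
            (P and (T and (not Q implies not P))): α-rule — add P, (T and (not Q implies not P)).
            (T and (not Q implies not P)): α-rule — add T, (not Q implies not P).
            not (Q and S): β-rule — branch into not Q  //  not S.
              branch 1.1.1.1 (add not Q):
                (not Q implies not P): β-rule — branch into not not Q  //  not P.
                  branch 1.1.1.1.1 (add not not Q):
                    × closes — contains both Q and not Q.
                  branch 1.1.1.1.2 (add not P):
                    × closes — contains both P and not P.
              branch 1.1.1.2 (add not S):
                (not Q implies not P): β-rule — branch into not not Q  //  not P.
                  branch 1.1.1.2.1 (add not not Q):
                    ○ open, literals {P=T, Q=T, S=F, T=T}.
                  branch 1.1.1.2.2 (add not P):
                    × closes — contains both P and not P.
          branch 1.1.2 (add (Q implies S)):
            not (Q and S): β-rule — branch into not Q  //  not S.
              branch 1.1.2.1 (add not Q):
                (Q implies S): β-rule — branch into not Q  //  S.
                  branch 1.1.2.1.1 (add not Q):
                    ○ open, literals {P=T, Q=F}.
                  branch 1.1.2.1.2 (add S):
                    ○ open, literals {P=T, Q=F, S=T}.
              branch 1.1.2.2 (add not S):
                (Q implies S): β-rule — branch into not Q  //  S.
                  branch 1.1.2.2.1 (add not Q):
                    ○ open, literals {P=T, Q=F, S=F}.
                  branch 1.1.2.2.2 (add S):
                    × closes — contains both S and not S.
      branch 1.2 (add P):
        ((P and (T and (not Q implies not P))) or (Q implies S)): β-rule — branch into (P and (T and (not Q implies not P)))  //  (Q implies S).
          branch 1.2.1 (add (P and (T and (not Q implies not P)))):
            (P and (T and (not Q implies not P))): α-rule — add P, (T and (not Q implies not P)).
            (T and (not Q implies not P)): α-rule — add T, (not Q implies not P).
            (not Q implies not P): β-rule — branch into not not Q  //  not P.
              branch 1.2.1.1 (add not not Q):
                ○ open, literals {P=T, Q=T, T=T}.
              branch 1.2.1.2 (add not P):
                × closes — contains both P and not P.
          branch 1.2.2 (add (Q implies S)):
            (Q implies S): β-rule — branch into not Q  //  S.
              branch 1.2.2.1 (add not Q):
                ○ open, literals {P=T, Q=F}.
              branch 1.2.2.2 (add S):
                ○ open, literals {P=T, S=T}.
  branch 2 (add not (((P and (T and (not Q implies not P))) or (Q implies S)) and P), not ((Q and S) implies P)):
    not ((Q and S) implies P): α-rule — add (Q and S), not P.
    (Q and S): α-rule — add Q, S.
    not (((P and (T and (not Q implies not P))) or (Q implies S)) and P): β-rule — branch into not ((P and (T and (not Q implies not P))) or (Q implies S))  //  not P.
      branch 2.1 (add not ((P and (T and (not Q implies not P))) or (Q implies S))):
        not ((P and (T and (not Q implies not P))) or (Q implies S)): α-rule — add not (P and (T and (not Q implies not P))), not (Q implies S).
        not (Q implies S): α-rule — add Q, not S.
        × closes — contains both S and not S.
      branch 2.2 (add not P):
        ○ open, literals {P=F, Q=T, S=T}.
6 branches closed, 8 open.
Each open branch fixes some atoms; the unmentioned ones are free. Counting distinct full assignments: branch {P=T, Q=T, S=F, T=T} (R) contributes 2 new; branch {P=T, Q=F} (S, T, R) contributes 8 new; branch {P=T, Q=F, S=T} (T, R) contributes 0 new; branch {P=T, Q=F, S=F} (T, R) contributes 0 new; branch {P=T, Q=T, T=T} (S, R) contributes 2 new; branch {P=T, Q=F} (S, T, R) contributes 0 new; branch {P=T, S=T} (Q, T, R) contributes 2 new; branch {P=F, Q=T, S=T} (T, R) contributes 4 new. Total: 18.

18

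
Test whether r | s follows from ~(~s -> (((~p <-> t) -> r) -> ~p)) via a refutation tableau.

No

Initial set: {T ~(~s -> (((~p <-> t) -> r) -> ~p)); F (r | s)}.
T ~(~s -> (((~p <-> t) -> r) -> ~p)): α-rule — add T ~s, F (((~p <-> t) -> r) -> ~p).
F (r | s): α-rule — add F r, F s.
F (((~p <-> t) -> r) -> ~p): α-rule — add T ((~p <-> t) -> r), F ~p.
T ((~p <-> t) -> r): β-rule — branch into F (~p <-> t)  //  T r.
  branch 1 (add F (~p <-> t)):
    F (~p <-> t): β-rule — branch into T ~p, F t  //  F ~p, T t.
      branch 1.1 (add T ~p, F t):
        × closes — contains both p and ~p.
      branch 1.2 (add F ~p, T t):
        ○ open, literals {p=1, r=0, s=0, t=1}.
  branch 2 (add T r):
    × closes — contains both r and ~r.
2 branches closed, 1 open.
An open branch gives a countermodel: p=1, r=0, s=0, t=1 (unmentioned atoms arbitrary); the premises hold there but the conclusion fails.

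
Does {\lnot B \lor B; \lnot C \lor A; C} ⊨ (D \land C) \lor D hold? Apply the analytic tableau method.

Initial set: {(\lnot B \lor B); (\lnot C \lor A); C; \lnot ((D \land C) \lor D)}.
\lnot ((D \land C) \lor D): α-rule — add \lnot (D \land C), \lnot D.
(\lnot B \lor B): β-rule — branch into \lnot B  //  B.
  branch 1 (add \lnot B):
    (\lnot C \lor A): β-rule — branch into \lnot C  //  A.
      branch 1.1 (add \lnot C):
        × closes — contains both C and \lnot C.
      branch 1.2 (add A):
        \lnot (D \land C): β-rule — branch into \lnot D  //  \lnot C.
          branch 1.2.1 (add \lnot D):
            ○ open, literals {A=1, B=0, C=1, D=0}.
          branch 1.2.2 (add \lnot C):
            × closes — contains both C and \lnot C.
  branch 2 (add B):
    (\lnot C \lor A): β-rule — branch into \lnot C  //  A.
      branch 2.1 (add \lnot C):
        × closes — contains both C and \lnot C.
      branch 2.2 (add A):
        \lnot (D \land C): β-rule — branch into \lnot D  //  \lnot C.
          branch 2.2.1 (add \lnot D):
            ○ open, literals {A=1, B=1, C=1, D=0}.
          branch 2.2.2 (add \lnot C):
            × closes — contains both C and \lnot C.
4 branches closed, 2 open.
An open branch gives a countermodel: A=1, B=0, C=1, D=0 (unmentioned atoms arbitrary); the premises hold there but the conclusion fails.

No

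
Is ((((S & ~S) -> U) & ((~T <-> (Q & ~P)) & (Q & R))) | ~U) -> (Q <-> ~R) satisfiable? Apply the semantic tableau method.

Initial set: {(((((S & ~S) -> U) & ((~T <-> (Q & ~P)) & (Q & R))) | ~U) -> (Q <-> ~R))}.
(((((S & ~S) -> U) & ((~T <-> (Q & ~P)) & (Q & R))) | ~U) -> (Q <-> ~R)): β-rule — branch into ~((((S & ~S) -> U) & ((~T <-> (Q & ~P)) & (Q & R))) | ~U)  //  (Q <-> ~R).
  branch 1 (add ~((((S & ~S) -> U) & ((~T <-> (Q & ~P)) & (Q & R))) | ~U)):
    ~((((S & ~S) -> U) & ((~T <-> (Q & ~P)) & (Q & R))) | ~U): α-rule — add ~(((S & ~S) -> U) & ((~T <-> (Q & ~P)) & (Q & R))), ~~U.
    ~(((S & ~S) -> U) & ((~T <-> (Q & ~P)) & (Q & R))): β-rule — branch into ~((S & ~S) -> U)  //  ~((~T <-> (Q & ~P)) & (Q & R)).
      branch 1.1 (add ~((S & ~S) -> U)):
        ~((S & ~S) -> U): α-rule — add (S & ~S), ~U.
        × closes — contains both U and ~U.
      branch 1.2 (add ~((~T <-> (Q & ~P)) & (Q & R))):
        ~((~T <-> (Q & ~P)) & (Q & R)): β-rule — branch into ~(~T <-> (Q & ~P))  //  ~(Q & R).
          branch 1.2.1 (add ~(~T <-> (Q & ~P))):
            ~(~T <-> (Q & ~P)): β-rule — branch into ~T, ~(Q & ~P)  //  ~~T, (Q & ~P).
              branch 1.2.1.1 (add ~T, ~(Q & ~P)):
                ~(Q & ~P): β-rule — branch into ~Q  //  ~~P.
                  branch 1.2.1.1.1 (add ~Q):
                    ○ open, literals {Q=false, T=false, U=true}.
                  branch 1.2.1.1.2 (add ~~P):
                    ○ open, literals {P=true, T=false, U=true}.
              branch 1.2.1.2 (add ~~T, (Q & ~P)):
                (Q & ~P): α-rule — add Q, ~P.
                ○ open, literals {P=false, Q=true, T=true, U=true}.
          branch 1.2.2 (add ~(Q & R)):
            ~(Q & R): β-rule — branch into ~Q  //  ~R.
              branch 1.2.2.1 (add ~Q):
                ○ open, literals {Q=false, U=true}.
              branch 1.2.2.2 (add ~R):
                ○ open, literals {R=false, U=true}.
  branch 2 (add (Q <-> ~R)):
    (Q <-> ~R): β-rule — branch into Q, ~R  //  ~Q, ~~R.
      branch 2.1 (add Q, ~R):
        ○ open, literals {Q=true, R=false}.
      branch 2.2 (add ~Q, ~~R):
        ○ open, literals {Q=false, R=true}.
1 branch closed, 7 open.
An open branch gives a satisfying assignment: Q=false, T=false, U=true.

Satisfiable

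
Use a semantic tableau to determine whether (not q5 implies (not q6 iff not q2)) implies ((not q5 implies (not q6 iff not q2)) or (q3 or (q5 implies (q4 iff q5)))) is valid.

Valid

Assume the negation and expand:
Initial set: {not ((not q5 implies (not q6 iff not q2)) implies ((not q5 implies (not q6 iff not q2)) or (q3 or (q5 implies (q4 iff q5)))))}.
not ((not q5 implies (not q6 iff not q2)) implies ((not q5 implies (not q6 iff not q2)) or (q3 or (q5 implies (q4 iff q5))))): α-rule — add (not q5 implies (not q6 iff not q2)), not ((not q5 implies (not q6 iff not q2)) or (q3 or (q5 implies (q4 iff q5)))).
not ((not q5 implies (not q6 iff not q2)) or (q3 or (q5 implies (q4 iff q5)))): α-rule — add not (not q5 implies (not q6 iff not q2)), not (q3 or (q5 implies (q4 iff q5))).
not (not q5 implies (not q6 iff not q2)): α-rule — add not q5, not (not q6 iff not q2).
not (q3 or (q5 implies (q4 iff q5))): α-rule — add not q3, not (q5 implies (q4 iff q5)).
not (q5 implies (q4 iff q5)): α-rule — add q5, not (q4 iff q5).
× closes — contains both q5 and not q5.
All 1 branch closes.
Every branch closed, so the negation is unsatisfiable and the formula is valid.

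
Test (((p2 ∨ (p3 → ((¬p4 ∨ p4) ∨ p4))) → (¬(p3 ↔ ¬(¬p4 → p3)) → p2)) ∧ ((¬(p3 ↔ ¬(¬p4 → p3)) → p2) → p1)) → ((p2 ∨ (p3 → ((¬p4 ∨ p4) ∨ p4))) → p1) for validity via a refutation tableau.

Valid

Assume the negation and expand:
Initial set: {¬((((p2 ∨ (p3 → ((¬p4 ∨ p4) ∨ p4))) → (¬(p3 ↔ ¬(¬p4 → p3)) → p2)) ∧ ((¬(p3 ↔ ¬(¬p4 → p3)) → p2) → p1)) → ((p2 ∨ (p3 → ((¬p4 ∨ p4) ∨ p4))) → p1))}.
¬((((p2 ∨ (p3 → ((¬p4 ∨ p4) ∨ p4))) → (¬(p3 ↔ ¬(¬p4 → p3)) → p2)) ∧ ((¬(p3 ↔ ¬(¬p4 → p3)) → p2) → p1)) → ((p2 ∨ (p3 → ((¬p4 ∨ p4) ∨ p4))) → p1)): α-rule — add (((p2 ∨ (p3 → ((¬p4 ∨ p4) ∨ p4))) → (¬(p3 ↔ ¬(¬p4 → p3)) → p2)) ∧ ((¬(p3 ↔ ¬(¬p4 → p3)) → p2) → p1)), ¬((p2 ∨ (p3 → ((¬p4 ∨ p4) ∨ p4))) → p1).
(((p2 ∨ (p3 → ((¬p4 ∨ p4) ∨ p4))) → (¬(p3 ↔ ¬(¬p4 → p3)) → p2)) ∧ ((¬(p3 ↔ ¬(¬p4 → p3)) → p2) → p1)): α-rule — add ((p2 ∨ (p3 → ((¬p4 ∨ p4) ∨ p4))) → (¬(p3 ↔ ¬(¬p4 → p3)) → p2)), ((¬(p3 ↔ ¬(¬p4 → p3)) → p2) → p1).
¬((p2 ∨ (p3 → ((¬p4 ∨ p4) ∨ p4))) → p1): α-rule — add (p2 ∨ (p3 → ((¬p4 ∨ p4) ∨ p4))), ¬p1.
((p2 ∨ (p3 → ((¬p4 ∨ p4) ∨ p4))) → (¬(p3 ↔ ¬(¬p4 → p3)) → p2)): β-rule — branch into ¬(p2 ∨ (p3 → ((¬p4 ∨ p4) ∨ p4)))  //  (¬(p3 ↔ ¬(¬p4 → p3)) → p2).
  branch 1 (add ¬(p2 ∨ (p3 → ((¬p4 ∨ p4) ∨ p4)))):
    ¬(p2 ∨ (p3 → ((¬p4 ∨ p4) ∨ p4))): α-rule — add ¬p2, ¬(p3 → ((¬p4 ∨ p4) ∨ p4)).
    ¬(p3 → ((¬p4 ∨ p4) ∨ p4)): α-rule — add p3, ¬((¬p4 ∨ p4) ∨ p4).
    ¬((¬p4 ∨ p4) ∨ p4): α-rule — add ¬(¬p4 ∨ p4), ¬p4.
    ¬(¬p4 ∨ p4): α-rule — add ¬¬p4, ¬p4.
    × closes — contains both p4 and ¬p4.
  branch 2 (add (¬(p3 ↔ ¬(¬p4 → p3)) → p2)):
    ((¬(p3 ↔ ¬(¬p4 → p3)) → p2) → p1): β-rule — branch into ¬(¬(p3 ↔ ¬(¬p4 → p3)) → p2)  //  p1.
      branch 2.1 (add ¬(¬(p3 ↔ ¬(¬p4 → p3)) → p2)):
        ¬(¬(p3 ↔ ¬(¬p4 → p3)) → p2): α-rule — add ¬(p3 ↔ ¬(¬p4 → p3)), ¬p2.
        (p2 ∨ (p3 → ((¬p4 ∨ p4) ∨ p4))): β-rule — branch into p2  //  (p3 → ((¬p4 ∨ p4) ∨ p4)).
          branch 2.1.1 (add p2):
            × closes — contains both p2 and ¬p2.
          branch 2.1.2 (add (p3 → ((¬p4 ∨ p4) ∨ p4))):
            (¬(p3 ↔ ¬(¬p4 → p3)) → p2): β-rule — branch into ¬¬(p3 ↔ ¬(¬p4 → p3))  //  p2.
              branch 2.1.2.1 (add ¬¬(p3 ↔ ¬(¬p4 → p3))):
                ¬(p3 ↔ ¬(¬p4 → p3)): β-rule — branch into p3, ¬¬(¬p4 → p3)  //  ¬p3, ¬(¬p4 → p3).
                  branch 2.1.2.1.1 (add p3, ¬¬(¬p4 → p3)):
                    (p3 → ((¬p4 ∨ p4) ∨ p4)): β-rule — branch into ¬p3  //  ((¬p4 ∨ p4) ∨ p4).
                      branch 2.1.2.1.1.1 (add ¬p3):
                        × closes — contains both p3 and ¬p3.
                      branch 2.1.2.1.1.2 (add ((¬p4 ∨ p4) ∨ p4)):
                        ¬¬(p3 ↔ ¬(¬p4 → p3)): β-rule — branch into p3, ¬(¬p4 → p3)  //  ¬p3, ¬¬(¬p4 → p3).
                          branch 2.1.2.1.1.2.1 (add p3, ¬(¬p4 → p3)):
                            ¬(¬p4 → p3): α-rule — add ¬p4, ¬p3.
                            × closes — contains both p3 and ¬p3.
                          branch 2.1.2.1.1.2.2 (add ¬p3, ¬¬(¬p4 → p3)):
                            × closes — contains both p3 and ¬p3.
                  branch 2.1.2.1.2 (add ¬p3, ¬(¬p4 → p3)):
                    ¬(¬p4 → p3): α-rule — add ¬p4, ¬p3.
                    (p3 → ((¬p4 ∨ p4) ∨ p4)): β-rule — branch into ¬p3  //  ((¬p4 ∨ p4) ∨ p4).
                      branch 2.1.2.1.2.1 (add ¬p3):
                        ¬¬(p3 ↔ ¬(¬p4 → p3)): β-rule — branch into p3, ¬(¬p4 → p3)  //  ¬p3, ¬¬(¬p4 → p3).
                          branch 2.1.2.1.2.1.1 (add p3, ¬(¬p4 → p3)):
                            × closes — contains both p3 and ¬p3.
                          branch 2.1.2.1.2.1.2 (add ¬p3, ¬¬(¬p4 → p3)):
                            ¬¬(¬p4 → p3): β-rule — branch into ¬¬p4  //  p3.
                              branch 2.1.2.1.2.1.2.1 (add ¬¬p4):
                                × closes — contains both p4 and ¬p4.
                              branch 2.1.2.1.2.1.2.2 (add p3):
                                × closes — contains both p3 and ¬p3.
                      branch 2.1.2.1.2.2 (add ((¬p4 ∨ p4) ∨ p4)):
                        ¬¬(p3 ↔ ¬(¬p4 → p3)): β-rule — branch into p3, ¬(¬p4 → p3)  //  ¬p3, ¬¬(¬p4 → p3).
                          branch 2.1.2.1.2.2.1 (add p3, ¬(¬p4 → p3)):
                            × closes — contains both p3 and ¬p3.
                          branch 2.1.2.1.2.2.2 (add ¬p3, ¬¬(¬p4 → p3)):
                            ((¬p4 ∨ p4) ∨ p4): β-rule — branch into (¬p4 ∨ p4)  //  p4.
                              branch 2.1.2.1.2.2.2.1 (add (¬p4 ∨ p4)):
                                ¬¬(¬p4 → p3): β-rule — branch into ¬¬p4  //  p3.
                                  branch 2.1.2.1.2.2.2.1.1 (add ¬¬p4):
                                    × closes — contains both p4 and ¬p4.
                                  branch 2.1.2.1.2.2.2.1.2 (add p3):
                                    × closes — contains both p3 and ¬p3.
                              branch 2.1.2.1.2.2.2.2 (add p4):
                                × closes — contains both p4 and ¬p4.
              branch 2.1.2.2 (add p2):
                × closes — contains both p2 and ¬p2.
      branch 2.2 (add p1):
        × closes — contains both p1 and ¬p1.
All 14 branches close.
Every branch closed, so the negation is unsatisfiable and the formula is valid.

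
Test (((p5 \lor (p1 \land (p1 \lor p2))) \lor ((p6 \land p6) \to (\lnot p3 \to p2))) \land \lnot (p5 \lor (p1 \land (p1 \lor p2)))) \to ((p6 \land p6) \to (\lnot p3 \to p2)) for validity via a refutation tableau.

Assume the negation and expand:
Initial set: {F ((((p5 \lor (p1 \land (p1 \lor p2))) \lor ((p6 \land p6) \to (\lnot p3 \to p2))) \land \lnot (p5 \lor (p1 \land (p1 \lor p2)))) \to ((p6 \land p6) \to (\lnot p3 \to p2)))}.
F ((((p5 \lor (p1 \land (p1 \lor p2))) \lor ((p6 \land p6) \to (\lnot p3 \to p2))) \land \lnot (p5 \lor (p1 \land (p1 \lor p2)))) \to ((p6 \land p6) \to (\lnot p3 \to p2))): α-rule — add T (((p5 \lor (p1 \land (p1 \lor p2))) \lor ((p6 \land p6) \to (\lnot p3 \to p2))) \land \lnot (p5 \lor (p1 \land (p1 \lor p2)))), F ((p6 \land p6) \to (\lnot p3 \to p2)).
T (((p5 \lor (p1 \land (p1 \lor p2))) \lor ((p6 \land p6) \to (\lnot p3 \to p2))) \land \lnot (p5 \lor (p1 \land (p1 \lor p2)))): α-rule — add T ((p5 \lor (p1 \land (p1 \lor p2))) \lor ((p6 \land p6) \to (\lnot p3 \to p2))), T \lnot (p5 \lor (p1 \land (p1 \lor p2))).
F ((p6 \land p6) \to (\lnot p3 \to p2)): α-rule — add T (p6 \land p6), F (\lnot p3 \to p2).
T \lnot (p5 \lor (p1 \land (p1 \lor p2))): α-rule — add F p5, F (p1 \land (p1 \lor p2)).
T (p6 \land p6): α-rule — add T p6, T p6.
F (\lnot p3 \to p2): α-rule — add T \lnot p3, F p2.
T ((p5 \lor (p1 \land (p1 \lor p2))) \lor ((p6 \land p6) \to (\lnot p3 \to p2))): β-rule — branch into T (p5 \lor (p1 \land (p1 \lor p2)))  //  T ((p6 \land p6) \to (\lnot p3 \to p2)).
  branch 1 (add T (p5 \lor (p1 \land (p1 \lor p2)))):
    F (p1 \land (p1 \lor p2)): β-rule — branch into F p1  //  F (p1 \lor p2).
      branch 1.1 (add F p1):
        T (p5 \lor (p1 \land (p1 \lor p2))): β-rule — branch into T p5  //  T (p1 \land (p1 \lor p2)).
          branch 1.1.1 (add T p5):
            × closes — contains both p5 and \lnot p5.
          branch 1.1.2 (add T (p1 \land (p1 \lor p2))):
            T (p1 \land (p1 \lor p2)): α-rule — add T p1, T (p1 \lor p2).
            × closes — contains both p1 and \lnot p1.
      branch 1.2 (add F (p1 \lor p2)):
        F (p1 \lor p2): α-rule — add F p1, F p2.
        T (p5 \lor (p1 \land (p1 \lor p2))): β-rule — branch into T p5  //  T (p1 \land (p1 \lor p2)).
          branch 1.2.1 (add T p5):
            × closes — contains both p5 and \lnot p5.
          branch 1.2.2 (add T (p1 \land (p1 \lor p2))):
            T (p1 \land (p1 \lor p2)): α-rule — add T p1, T (p1 \lor p2).
            × closes — contains both p1 and \lnot p1.
  branch 2 (add T ((p6 \land p6) \to (\lnot p3 \to p2))):
    F (p1 \land (p1 \lor p2)): β-rule — branch into F p1  //  F (p1 \lor p2).
      branch 2.1 (add F p1):
        T ((p6 \land p6) \to (\lnot p3 \to p2)): β-rule — branch into F (p6 \land p6)  //  T (\lnot p3 \to p2).
          branch 2.1.1 (add F (p6 \land p6)):
            F (p6 \land p6): β-rule — branch into F p6  //  F p6.
              branch 2.1.1.1 (add F p6):
                × closes — contains both p6 and \lnot p6.
              branch 2.1.1.2 (add F p6):
                × closes — contains both p6 and \lnot p6.
          branch 2.1.2 (add T (\lnot p3 \to p2)):
            T (\lnot p3 \to p2): β-rule — branch into F \lnot p3  //  T p2.
              branch 2.1.2.1 (add F \lnot p3):
                × closes — contains both p3 and \lnot p3.
              branch 2.1.2.2 (add T p2):
                × closes — contains both p2 and \lnot p2.
      branch 2.2 (add F (p1 \lor p2)):
        F (p1 \lor p2): α-rule — add F p1, F p2.
        T ((p6 \land p6) \to (\lnot p3 \to p2)): β-rule — branch into F (p6 \land p6)  //  T (\lnot p3 \to p2).
          branch 2.2.1 (add F (p6 \land p6)):
            F (p6 \land p6): β-rule — branch into F p6  //  F p6.
              branch 2.2.1.1 (add F p6):
                × closes — contains both p6 and \lnot p6.
              branch 2.2.1.2 (add F p6):
                × closes — contains both p6 and \lnot p6.
          branch 2.2.2 (add T (\lnot p3 \to p2)):
            T (\lnot p3 \to p2): β-rule — branch into F \lnot p3  //  T p2.
              branch 2.2.2.1 (add F \lnot p3):
                × closes — contains both p3 and \lnot p3.
              branch 2.2.2.2 (add T p2):
                × closes — contains both p2 and \lnot p2.
All 12 branches close.
Every branch closed, so the negation is unsatisfiable and the formula is valid.

Valid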